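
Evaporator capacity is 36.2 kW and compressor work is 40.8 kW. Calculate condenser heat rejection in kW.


Q_cond = Q_evap + W
Q_cond = 36.2 + 40.8
Q_cond = 77.0 kW

77.0


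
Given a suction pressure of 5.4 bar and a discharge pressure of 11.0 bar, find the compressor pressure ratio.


PR = P_high / P_low
PR = 11.0 / 5.4
PR = 2.037

2.037


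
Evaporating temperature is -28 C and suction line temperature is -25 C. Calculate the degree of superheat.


Superheat = T_suction - T_evap
Superheat = -25 - (-28)
Superheat = 3 K

3


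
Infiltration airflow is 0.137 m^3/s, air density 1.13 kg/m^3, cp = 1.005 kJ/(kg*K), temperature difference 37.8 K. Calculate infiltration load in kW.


Q = V_dot * rho * cp * dT
Q = 0.137 * 1.13 * 1.005 * 37.8
Q = 5.881 kW

5.881


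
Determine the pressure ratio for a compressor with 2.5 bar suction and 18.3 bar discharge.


PR = P_high / P_low
PR = 18.3 / 2.5
PR = 7.32

7.32


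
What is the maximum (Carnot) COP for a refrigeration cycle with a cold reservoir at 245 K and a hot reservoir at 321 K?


dT = 321 - 245 = 76 K
COP_carnot = T_cold / dT = 245 / 76
COP_carnot = 3.224

3.224


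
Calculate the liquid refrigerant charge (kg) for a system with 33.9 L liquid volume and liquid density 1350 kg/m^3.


Charge = V * rho / 1000
Charge = 33.9 * 1350 / 1000
Charge = 45.77 kg

45.77


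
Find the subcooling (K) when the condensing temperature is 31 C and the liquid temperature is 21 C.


Subcooling = T_cond - T_liquid
Subcooling = 31 - 21
Subcooling = 10 K

10


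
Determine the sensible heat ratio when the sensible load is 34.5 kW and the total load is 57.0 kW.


SHR = Q_sensible / Q_total
SHR = 34.5 / 57.0
SHR = 0.605

0.605


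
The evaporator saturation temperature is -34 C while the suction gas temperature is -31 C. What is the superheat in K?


Superheat = T_suction - T_evap
Superheat = -31 - (-34)
Superheat = 3 K

3


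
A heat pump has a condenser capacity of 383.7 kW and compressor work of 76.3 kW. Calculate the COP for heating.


COP_hp = Q_cond / W
COP_hp = 383.7 / 76.3
COP_hp = 5.029

5.029


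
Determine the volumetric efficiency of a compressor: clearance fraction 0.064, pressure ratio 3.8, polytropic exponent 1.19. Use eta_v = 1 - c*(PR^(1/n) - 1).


PR^(1/n) = 3.8^(1/1.19) = 3.07052831
eta_v = 1 - 0.064 * (3.07052831 - 1)
eta_v = 0.8675

0.8675


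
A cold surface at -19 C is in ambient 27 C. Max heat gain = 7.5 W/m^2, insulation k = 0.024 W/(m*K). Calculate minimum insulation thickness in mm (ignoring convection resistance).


dT = 27 - (-19) = 46 K
thickness = k * dT / q_max * 1000
thickness = 0.024 * 46 / 7.5 * 1000
thickness = 147.2 mm

147.2


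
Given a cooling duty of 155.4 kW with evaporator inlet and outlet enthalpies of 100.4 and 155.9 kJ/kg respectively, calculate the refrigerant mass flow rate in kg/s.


dh = 155.9 - 100.4 = 55.5 kJ/kg
m_dot = Q / dh = 155.4 / 55.5 = 2.8 kg/s

2.8


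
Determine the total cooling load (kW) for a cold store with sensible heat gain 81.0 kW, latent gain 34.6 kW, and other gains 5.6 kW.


Q_total = Q_s + Q_l + Q_misc
Q_total = 81.0 + 34.6 + 5.6
Q_total = 121.2 kW

121.2


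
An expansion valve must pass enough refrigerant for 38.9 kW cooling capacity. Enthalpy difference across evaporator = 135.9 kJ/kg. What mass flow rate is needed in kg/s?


m_dot = Q / dh
m_dot = 38.9 / 135.9
m_dot = 0.2862 kg/s

0.2862


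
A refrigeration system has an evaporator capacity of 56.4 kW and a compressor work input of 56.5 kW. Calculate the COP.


COP = Q_evap / W
COP = 56.4 / 56.5
COP = 0.998

0.998


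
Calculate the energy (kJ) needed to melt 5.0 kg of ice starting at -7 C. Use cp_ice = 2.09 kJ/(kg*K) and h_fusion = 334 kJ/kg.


Sensible heat = cp * dT = 2.09 * 7 = 14.63 kJ/kg
Total per kg = 14.63 + 334 = 348.63 kJ/kg
Q = m * total = 5.0 * 348.63
Q = 1743.2 kJ

1743.2


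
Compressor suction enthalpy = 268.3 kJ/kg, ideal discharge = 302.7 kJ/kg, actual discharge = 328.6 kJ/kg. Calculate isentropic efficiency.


dh_ideal = 302.7 - 268.3 = 34.4 kJ/kg
dh_actual = 328.6 - 268.3 = 60.3 kJ/kg
eta_s = dh_ideal / dh_actual = 34.4 / 60.3
eta_s = 0.5705

0.5705


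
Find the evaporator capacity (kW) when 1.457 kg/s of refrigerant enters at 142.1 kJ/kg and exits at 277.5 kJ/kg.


dh = 277.5 - 142.1 = 135.4 kJ/kg
Q_evap = m_dot * dh = 1.457 * 135.4
Q_evap = 197.28 kW

197.28


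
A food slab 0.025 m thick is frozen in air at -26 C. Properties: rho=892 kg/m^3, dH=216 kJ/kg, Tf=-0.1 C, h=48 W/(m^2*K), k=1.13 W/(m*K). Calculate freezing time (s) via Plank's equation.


dT = -0.1 - (-26) = 25.9 K
term1 = a/(2h) = 0.025/(2*48) = 0.0002604166667
term2 = a^2/(8k) = 0.025^2/(8*1.13) = 0.00006913716814
t = rho*dH*1000/dT * (term1 + term2)
t = 892*216*1000/25.9 * (0.0002604166667 + 0.00006913716814)
t = 2452 s

2452


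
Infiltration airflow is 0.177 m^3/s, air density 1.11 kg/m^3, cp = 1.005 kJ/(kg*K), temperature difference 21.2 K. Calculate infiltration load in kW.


Q = V_dot * rho * cp * dT
Q = 0.177 * 1.11 * 1.005 * 21.2
Q = 4.186 kW

4.186


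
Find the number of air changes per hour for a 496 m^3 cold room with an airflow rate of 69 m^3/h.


ACH = flow / volume
ACH = 69 / 496
ACH = 0.139

0.139


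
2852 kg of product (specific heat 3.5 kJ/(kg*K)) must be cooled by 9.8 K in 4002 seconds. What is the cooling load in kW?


Q = m * cp * dT / t
Q = 2852 * 3.5 * 9.8 / 4002
Q = 24.444 kW

24.444


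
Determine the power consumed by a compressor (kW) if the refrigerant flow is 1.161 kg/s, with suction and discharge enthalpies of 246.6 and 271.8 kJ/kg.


dh = 271.8 - 246.6 = 25.2 kJ/kg
W = m_dot * dh = 1.161 * 25.2 = 29.26 kW

29.26


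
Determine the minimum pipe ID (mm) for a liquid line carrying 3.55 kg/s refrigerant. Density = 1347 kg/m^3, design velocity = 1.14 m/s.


A = m_dot / (rho * v) = 3.55 / (1347 * 1.14) = 0.002311830058 m^2
d = sqrt(4*A/pi) * 1000
d = 54.3 mm

54.3


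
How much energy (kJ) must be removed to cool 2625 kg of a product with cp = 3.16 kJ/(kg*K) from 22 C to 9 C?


dT = 22 - (9) = 13 K
Q = m * cp * dT = 2625 * 3.16 * 13
Q = 107835 kJ

107835


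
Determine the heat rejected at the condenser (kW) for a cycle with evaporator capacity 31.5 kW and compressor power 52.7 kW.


Q_cond = Q_evap + W
Q_cond = 31.5 + 52.7
Q_cond = 84.2 kW

84.2


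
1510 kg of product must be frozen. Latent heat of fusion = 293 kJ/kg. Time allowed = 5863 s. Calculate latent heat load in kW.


Q_lat = m * h_fg / t
Q_lat = 1510 * 293 / 5863
Q_lat = 75.46 kW

75.46


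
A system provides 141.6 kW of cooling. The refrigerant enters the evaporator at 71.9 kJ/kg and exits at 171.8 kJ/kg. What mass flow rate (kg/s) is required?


dh = 171.8 - 71.9 = 99.9 kJ/kg
m_dot = Q / dh = 141.6 / 99.9 = 1.4174 kg/s

1.4174


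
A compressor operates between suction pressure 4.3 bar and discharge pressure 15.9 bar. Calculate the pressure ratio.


PR = P_high / P_low
PR = 15.9 / 4.3
PR = 3.698

3.698


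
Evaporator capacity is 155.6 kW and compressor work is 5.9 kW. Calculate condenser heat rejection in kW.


Q_cond = Q_evap + W
Q_cond = 155.6 + 5.9
Q_cond = 161.5 kW

161.5


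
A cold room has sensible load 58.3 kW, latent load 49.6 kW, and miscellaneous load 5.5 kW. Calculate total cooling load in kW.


Q_total = Q_s + Q_l + Q_misc
Q_total = 58.3 + 49.6 + 5.5
Q_total = 113.4 kW

113.4


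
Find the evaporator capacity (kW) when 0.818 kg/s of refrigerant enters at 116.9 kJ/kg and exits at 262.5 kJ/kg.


dh = 262.5 - 116.9 = 145.6 kJ/kg
Q_evap = m_dot * dh = 0.818 * 145.6
Q_evap = 119.1 kW

119.1


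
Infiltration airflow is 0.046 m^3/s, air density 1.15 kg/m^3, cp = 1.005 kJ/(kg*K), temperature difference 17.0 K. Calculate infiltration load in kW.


Q = V_dot * rho * cp * dT
Q = 0.046 * 1.15 * 1.005 * 17.0
Q = 0.904 kW

0.904


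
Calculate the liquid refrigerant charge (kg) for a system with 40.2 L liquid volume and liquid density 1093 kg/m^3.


Charge = V * rho / 1000
Charge = 40.2 * 1093 / 1000
Charge = 43.94 kg

43.94


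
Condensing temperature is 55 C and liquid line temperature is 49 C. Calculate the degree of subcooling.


Subcooling = T_cond - T_liquid
Subcooling = 55 - 49
Subcooling = 6 K

6


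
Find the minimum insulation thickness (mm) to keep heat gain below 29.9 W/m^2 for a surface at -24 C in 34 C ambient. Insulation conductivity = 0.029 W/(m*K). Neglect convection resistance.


dT = 34 - (-24) = 58 K
thickness = k * dT / q_max * 1000
thickness = 0.029 * 58 / 29.9 * 1000
thickness = 56.3 mm

56.3


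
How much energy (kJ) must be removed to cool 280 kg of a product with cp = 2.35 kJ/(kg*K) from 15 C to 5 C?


dT = 15 - (5) = 10 K
Q = m * cp * dT = 280 * 2.35 * 10
Q = 6580 kJ

6580


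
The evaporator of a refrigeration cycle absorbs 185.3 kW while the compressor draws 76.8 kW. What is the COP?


COP = Q_evap / W
COP = 185.3 / 76.8
COP = 2.413

2.413


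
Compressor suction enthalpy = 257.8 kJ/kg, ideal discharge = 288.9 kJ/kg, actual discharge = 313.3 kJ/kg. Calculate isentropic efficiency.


dh_ideal = 288.9 - 257.8 = 31.1 kJ/kg
dh_actual = 313.3 - 257.8 = 55.5 kJ/kg
eta_s = dh_ideal / dh_actual = 31.1 / 55.5
eta_s = 0.5604

0.5604


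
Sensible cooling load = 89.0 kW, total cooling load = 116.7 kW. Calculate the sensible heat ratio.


SHR = Q_sensible / Q_total
SHR = 89.0 / 116.7
SHR = 0.763

0.763


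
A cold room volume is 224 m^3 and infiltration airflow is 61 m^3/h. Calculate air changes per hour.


ACH = flow / volume
ACH = 61 / 224
ACH = 0.272

0.272


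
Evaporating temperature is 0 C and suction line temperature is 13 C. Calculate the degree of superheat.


Superheat = T_suction - T_evap
Superheat = 13 - (0)
Superheat = 13 K

13


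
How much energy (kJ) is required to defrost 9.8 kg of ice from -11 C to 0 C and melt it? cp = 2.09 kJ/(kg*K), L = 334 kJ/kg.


Sensible heat = cp * dT = 2.09 * 11 = 22.99 kJ/kg
Total per kg = 22.99 + 334 = 356.99 kJ/kg
Q = m * total = 9.8 * 356.99
Q = 3498.5 kJ

3498.5


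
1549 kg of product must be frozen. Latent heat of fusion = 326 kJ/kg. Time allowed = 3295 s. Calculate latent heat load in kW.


Q_lat = m * h_fg / t
Q_lat = 1549 * 326 / 3295
Q_lat = 153.25 kW

153.25


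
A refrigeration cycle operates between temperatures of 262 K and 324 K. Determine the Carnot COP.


dT = 324 - 262 = 62 K
COP_carnot = T_cold / dT = 262 / 62
COP_carnot = 4.226

4.226


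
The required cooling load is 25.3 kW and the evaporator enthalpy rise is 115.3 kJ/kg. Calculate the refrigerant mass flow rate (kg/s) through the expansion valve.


m_dot = Q / dh
m_dot = 25.3 / 115.3
m_dot = 0.2194 kg/s

0.2194


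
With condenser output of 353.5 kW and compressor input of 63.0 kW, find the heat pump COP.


COP_hp = Q_cond / W
COP_hp = 353.5 / 63.0
COP_hp = 5.611

5.611


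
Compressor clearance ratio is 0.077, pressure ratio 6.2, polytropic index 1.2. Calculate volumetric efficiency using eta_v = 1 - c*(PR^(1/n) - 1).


PR^(1/n) = 6.2^(1/1.2) = 4.57431858
eta_v = 1 - 0.077 * (4.57431858 - 1)
eta_v = 0.7248

0.7248


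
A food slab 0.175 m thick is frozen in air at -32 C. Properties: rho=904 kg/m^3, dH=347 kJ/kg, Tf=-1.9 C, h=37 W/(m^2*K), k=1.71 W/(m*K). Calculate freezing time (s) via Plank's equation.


dT = -1.9 - (-32) = 30.1 K
term1 = a/(2h) = 0.175/(2*37) = 0.002364864865
term2 = a^2/(8k) = 0.175^2/(8*1.71) = 0.002238669591
t = rho*dH*1000/dT * (term1 + term2)
t = 904*347*1000/30.1 * (0.002364864865 + 0.002238669591)
t = 47976 s

47976


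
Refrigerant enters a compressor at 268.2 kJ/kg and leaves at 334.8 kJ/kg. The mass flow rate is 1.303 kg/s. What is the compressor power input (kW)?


dh = 334.8 - 268.2 = 66.6 kJ/kg
W = m_dot * dh = 1.303 * 66.6 = 86.78 kW

86.78


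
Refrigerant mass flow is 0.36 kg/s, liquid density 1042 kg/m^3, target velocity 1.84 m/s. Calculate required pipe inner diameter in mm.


A = m_dot / (rho * v) = 0.36 / (1042 * 1.84) = 0.0001877660018 m^2
d = sqrt(4*A/pi) * 1000
d = 15.5 mm

15.5


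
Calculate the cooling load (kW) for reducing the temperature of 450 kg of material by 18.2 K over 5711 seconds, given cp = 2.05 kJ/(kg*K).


Q = m * cp * dT / t
Q = 450 * 2.05 * 18.2 / 5711
Q = 2.94 kW

2.94


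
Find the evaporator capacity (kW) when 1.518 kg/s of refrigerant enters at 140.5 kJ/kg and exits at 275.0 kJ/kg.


dh = 275.0 - 140.5 = 134.5 kJ/kg
Q_evap = m_dot * dh = 1.518 * 134.5
Q_evap = 204.17 kW

204.17


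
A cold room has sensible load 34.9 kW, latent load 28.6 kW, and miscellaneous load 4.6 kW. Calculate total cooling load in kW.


Q_total = Q_s + Q_l + Q_misc
Q_total = 34.9 + 28.6 + 4.6
Q_total = 68.1 kW

68.1


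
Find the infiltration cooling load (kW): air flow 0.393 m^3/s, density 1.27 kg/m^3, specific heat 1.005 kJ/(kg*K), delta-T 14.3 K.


Q = V_dot * rho * cp * dT
Q = 0.393 * 1.27 * 1.005 * 14.3
Q = 7.173 kW

7.173


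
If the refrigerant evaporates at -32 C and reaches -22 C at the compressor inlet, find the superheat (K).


Superheat = T_suction - T_evap
Superheat = -22 - (-32)
Superheat = 10 K

10


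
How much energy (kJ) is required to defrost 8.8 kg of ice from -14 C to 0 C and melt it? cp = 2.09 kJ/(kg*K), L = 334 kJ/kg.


Sensible heat = cp * dT = 2.09 * 14 = 29.26 kJ/kg
Total per kg = 29.26 + 334 = 363.26 kJ/kg
Q = m * total = 8.8 * 363.26
Q = 3196.7 kJ

3196.7


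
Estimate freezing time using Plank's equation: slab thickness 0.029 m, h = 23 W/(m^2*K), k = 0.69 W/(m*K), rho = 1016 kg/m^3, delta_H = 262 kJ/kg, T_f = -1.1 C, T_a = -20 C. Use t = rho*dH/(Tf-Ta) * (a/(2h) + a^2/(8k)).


dT = -1.1 - (-20) = 18.9 K
term1 = a/(2h) = 0.029/(2*23) = 0.0006304347826
term2 = a^2/(8k) = 0.029^2/(8*0.69) = 0.0001523550725
t = rho*dH*1000/dT * (term1 + term2)
t = 1016*262*1000/18.9 * (0.0006304347826 + 0.0001523550725)
t = 11025 s

11025


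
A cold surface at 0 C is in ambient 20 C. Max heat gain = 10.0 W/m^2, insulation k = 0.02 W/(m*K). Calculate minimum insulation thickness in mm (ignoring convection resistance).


dT = 20 - (0) = 20 K
thickness = k * dT / q_max * 1000
thickness = 0.02 * 20 / 10.0 * 1000
thickness = 40.0 mm

40.0


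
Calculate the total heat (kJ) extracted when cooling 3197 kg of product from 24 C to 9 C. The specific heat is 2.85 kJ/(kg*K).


dT = 24 - (9) = 15 K
Q = m * cp * dT = 3197 * 2.85 * 15
Q = 136672 kJ

136672


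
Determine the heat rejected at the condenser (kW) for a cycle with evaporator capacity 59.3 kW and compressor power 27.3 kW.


Q_cond = Q_evap + W
Q_cond = 59.3 + 27.3
Q_cond = 86.6 kW

86.6


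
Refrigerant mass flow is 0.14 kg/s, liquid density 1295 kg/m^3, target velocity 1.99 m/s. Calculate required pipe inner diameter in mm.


A = m_dot / (rho * v) = 0.14 / (1295 * 1.99) = 0.00005432568247 m^2
d = sqrt(4*A/pi) * 1000
d = 8.3 mm

8.3


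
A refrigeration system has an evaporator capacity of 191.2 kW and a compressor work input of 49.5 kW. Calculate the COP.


COP = Q_evap / W
COP = 191.2 / 49.5
COP = 3.863

3.863


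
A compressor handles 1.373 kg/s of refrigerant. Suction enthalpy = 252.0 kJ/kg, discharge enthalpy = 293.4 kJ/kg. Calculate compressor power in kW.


dh = 293.4 - 252.0 = 41.4 kJ/kg
W = m_dot * dh = 1.373 * 41.4 = 56.84 kW

56.84


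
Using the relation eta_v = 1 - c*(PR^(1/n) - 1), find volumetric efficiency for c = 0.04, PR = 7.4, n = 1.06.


PR^(1/n) = 7.4^(1/1.06) = 6.60738973
eta_v = 1 - 0.04 * (6.60738973 - 1)
eta_v = 0.7757

0.7757


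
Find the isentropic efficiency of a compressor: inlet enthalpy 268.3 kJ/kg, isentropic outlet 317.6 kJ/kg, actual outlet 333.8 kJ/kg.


dh_ideal = 317.6 - 268.3 = 49.3 kJ/kg
dh_actual = 333.8 - 268.3 = 65.5 kJ/kg
eta_s = dh_ideal / dh_actual = 49.3 / 65.5
eta_s = 0.7527

0.7527


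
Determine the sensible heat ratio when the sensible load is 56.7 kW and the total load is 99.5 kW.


SHR = Q_sensible / Q_total
SHR = 56.7 / 99.5
SHR = 0.57

0.57


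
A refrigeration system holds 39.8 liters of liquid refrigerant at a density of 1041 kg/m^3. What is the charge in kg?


Charge = V * rho / 1000
Charge = 39.8 * 1041 / 1000
Charge = 41.43 kg

41.43


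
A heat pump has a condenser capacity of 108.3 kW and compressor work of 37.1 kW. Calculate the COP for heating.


COP_hp = Q_cond / W
COP_hp = 108.3 / 37.1
COP_hp = 2.919

2.919


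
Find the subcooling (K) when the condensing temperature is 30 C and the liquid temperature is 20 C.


Subcooling = T_cond - T_liquid
Subcooling = 30 - 20
Subcooling = 10 K

10


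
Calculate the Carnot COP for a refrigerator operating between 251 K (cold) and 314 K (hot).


dT = 314 - 251 = 63 K
COP_carnot = T_cold / dT = 251 / 63
COP_carnot = 3.984

3.984


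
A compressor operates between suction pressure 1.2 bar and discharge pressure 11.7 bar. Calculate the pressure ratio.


PR = P_high / P_low
PR = 11.7 / 1.2
PR = 9.75

9.75


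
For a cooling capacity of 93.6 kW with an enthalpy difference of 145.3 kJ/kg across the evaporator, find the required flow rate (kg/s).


m_dot = Q / dh
m_dot = 93.6 / 145.3
m_dot = 0.6442 kg/s

0.6442


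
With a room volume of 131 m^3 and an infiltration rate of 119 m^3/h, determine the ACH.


ACH = flow / volume
ACH = 119 / 131
ACH = 0.908

0.908


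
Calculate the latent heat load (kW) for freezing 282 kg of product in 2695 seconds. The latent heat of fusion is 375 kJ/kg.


Q_lat = m * h_fg / t
Q_lat = 282 * 375 / 2695
Q_lat = 39.24 kW

39.24


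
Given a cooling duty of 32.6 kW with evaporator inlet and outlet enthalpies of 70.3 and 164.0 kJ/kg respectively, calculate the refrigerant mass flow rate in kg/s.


dh = 164.0 - 70.3 = 93.7 kJ/kg
m_dot = Q / dh = 32.6 / 93.7 = 0.3479 kg/s

0.3479


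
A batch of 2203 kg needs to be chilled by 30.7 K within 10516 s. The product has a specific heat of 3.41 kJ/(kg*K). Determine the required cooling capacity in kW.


Q = m * cp * dT / t
Q = 2203 * 3.41 * 30.7 / 10516
Q = 21.931 kW

21.931


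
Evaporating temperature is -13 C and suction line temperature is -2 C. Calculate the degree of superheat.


Superheat = T_suction - T_evap
Superheat = -2 - (-13)
Superheat = 11 K

11


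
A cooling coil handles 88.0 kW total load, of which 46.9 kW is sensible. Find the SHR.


SHR = Q_sensible / Q_total
SHR = 46.9 / 88.0
SHR = 0.533

0.533


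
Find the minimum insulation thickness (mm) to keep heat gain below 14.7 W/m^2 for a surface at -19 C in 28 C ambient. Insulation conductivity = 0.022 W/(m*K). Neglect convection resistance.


dT = 28 - (-19) = 47 K
thickness = k * dT / q_max * 1000
thickness = 0.022 * 47 / 14.7 * 1000
thickness = 70.3 mm

70.3


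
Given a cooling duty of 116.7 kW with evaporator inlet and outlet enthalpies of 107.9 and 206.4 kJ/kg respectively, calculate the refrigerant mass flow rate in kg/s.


dh = 206.4 - 107.9 = 98.5 kJ/kg
m_dot = Q / dh = 116.7 / 98.5 = 1.1848 kg/s

1.1848


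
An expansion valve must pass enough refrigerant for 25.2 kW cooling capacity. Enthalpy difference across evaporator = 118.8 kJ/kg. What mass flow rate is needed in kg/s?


m_dot = Q / dh
m_dot = 25.2 / 118.8
m_dot = 0.2121 kg/s

0.2121


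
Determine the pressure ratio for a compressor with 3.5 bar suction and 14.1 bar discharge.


PR = P_high / P_low
PR = 14.1 / 3.5
PR = 4.029

4.029


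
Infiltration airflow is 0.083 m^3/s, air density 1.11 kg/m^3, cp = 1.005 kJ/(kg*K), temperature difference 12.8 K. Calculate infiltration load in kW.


Q = V_dot * rho * cp * dT
Q = 0.083 * 1.11 * 1.005 * 12.8
Q = 1.185 kW

1.185


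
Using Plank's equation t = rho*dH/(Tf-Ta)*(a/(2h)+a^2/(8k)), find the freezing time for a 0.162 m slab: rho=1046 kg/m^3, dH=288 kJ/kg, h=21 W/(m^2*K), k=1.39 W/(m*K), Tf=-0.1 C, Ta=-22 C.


dT = -0.1 - (-22) = 21.9 K
term1 = a/(2h) = 0.162/(2*21) = 0.003857142857
term2 = a^2/(8k) = 0.162^2/(8*1.39) = 0.002360071942
t = rho*dH*1000/dT * (term1 + term2)
t = 1046*288*1000/21.9 * (0.003857142857 + 0.002360071942)
t = 85522 s

85522


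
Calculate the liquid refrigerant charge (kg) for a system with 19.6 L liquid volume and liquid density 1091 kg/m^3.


Charge = V * rho / 1000
Charge = 19.6 * 1091 / 1000
Charge = 21.38 kg

21.38


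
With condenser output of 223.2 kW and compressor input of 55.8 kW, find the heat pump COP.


COP_hp = Q_cond / W
COP_hp = 223.2 / 55.8
COP_hp = 4.0

4.0


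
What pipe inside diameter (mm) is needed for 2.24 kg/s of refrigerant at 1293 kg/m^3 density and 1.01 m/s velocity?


A = m_dot / (rho * v) = 2.24 / (1293 * 1.01) = 0.001715252732 m^2
d = sqrt(4*A/pi) * 1000
d = 46.7 mm

46.7


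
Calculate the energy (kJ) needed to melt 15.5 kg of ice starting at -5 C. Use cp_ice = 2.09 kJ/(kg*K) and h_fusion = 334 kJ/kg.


Sensible heat = cp * dT = 2.09 * 5 = 10.45 kJ/kg
Total per kg = 10.45 + 334 = 344.45 kJ/kg
Q = m * total = 15.5 * 344.45
Q = 5339.0 kJ

5339.0


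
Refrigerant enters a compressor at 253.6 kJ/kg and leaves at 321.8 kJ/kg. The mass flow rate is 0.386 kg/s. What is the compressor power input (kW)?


dh = 321.8 - 253.6 = 68.2 kJ/kg
W = m_dot * dh = 0.386 * 68.2 = 26.33 kW

26.33


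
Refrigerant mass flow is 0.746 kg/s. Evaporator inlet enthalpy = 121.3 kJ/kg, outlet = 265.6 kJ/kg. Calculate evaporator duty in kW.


dh = 265.6 - 121.3 = 144.3 kJ/kg
Q_evap = m_dot * dh = 0.746 * 144.3
Q_evap = 107.65 kW

107.65


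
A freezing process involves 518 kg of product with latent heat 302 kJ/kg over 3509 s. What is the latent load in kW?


Q_lat = m * h_fg / t
Q_lat = 518 * 302 / 3509
Q_lat = 44.58 kW

44.58


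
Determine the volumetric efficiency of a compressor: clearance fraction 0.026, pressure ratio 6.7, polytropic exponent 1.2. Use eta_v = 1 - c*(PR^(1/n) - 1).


PR^(1/n) = 6.7^(1/1.2) = 4.87972861
eta_v = 1 - 0.026 * (4.87972861 - 1)
eta_v = 0.8991

0.8991


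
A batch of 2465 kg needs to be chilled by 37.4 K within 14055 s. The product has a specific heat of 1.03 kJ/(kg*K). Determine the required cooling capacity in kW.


Q = m * cp * dT / t
Q = 2465 * 1.03 * 37.4 / 14055
Q = 6.756 kW

6.756


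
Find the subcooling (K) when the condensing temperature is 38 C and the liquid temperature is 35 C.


Subcooling = T_cond - T_liquid
Subcooling = 38 - 35
Subcooling = 3 K

3


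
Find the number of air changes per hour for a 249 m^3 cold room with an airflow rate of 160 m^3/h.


ACH = flow / volume
ACH = 160 / 249
ACH = 0.643

0.643


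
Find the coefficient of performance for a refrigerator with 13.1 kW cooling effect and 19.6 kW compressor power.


COP = Q_evap / W
COP = 13.1 / 19.6
COP = 0.668

0.668


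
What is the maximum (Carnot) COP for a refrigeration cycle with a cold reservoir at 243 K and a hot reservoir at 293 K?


dT = 293 - 243 = 50 K
COP_carnot = T_cold / dT = 243 / 50
COP_carnot = 4.86

4.86


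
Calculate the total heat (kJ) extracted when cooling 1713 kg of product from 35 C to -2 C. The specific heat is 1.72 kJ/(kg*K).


dT = 35 - (-2) = 37 K
Q = m * cp * dT = 1713 * 1.72 * 37
Q = 109015 kJ

109015


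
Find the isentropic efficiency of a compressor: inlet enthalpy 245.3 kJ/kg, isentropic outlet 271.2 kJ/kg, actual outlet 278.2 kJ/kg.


dh_ideal = 271.2 - 245.3 = 25.9 kJ/kg
dh_actual = 278.2 - 245.3 = 32.9 kJ/kg
eta_s = dh_ideal / dh_actual = 25.9 / 32.9
eta_s = 0.7872

0.7872


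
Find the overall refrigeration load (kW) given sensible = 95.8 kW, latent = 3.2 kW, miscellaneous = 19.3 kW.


Q_total = Q_s + Q_l + Q_misc
Q_total = 95.8 + 3.2 + 19.3
Q_total = 118.3 kW

118.3


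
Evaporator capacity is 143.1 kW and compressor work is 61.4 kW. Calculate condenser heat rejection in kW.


Q_cond = Q_evap + W
Q_cond = 143.1 + 61.4
Q_cond = 204.5 kW

204.5


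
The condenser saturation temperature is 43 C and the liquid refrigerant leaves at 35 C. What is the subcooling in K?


Subcooling = T_cond - T_liquid
Subcooling = 43 - 35
Subcooling = 8 K

8


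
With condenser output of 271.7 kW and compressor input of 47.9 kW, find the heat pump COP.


COP_hp = Q_cond / W
COP_hp = 271.7 / 47.9
COP_hp = 5.672

5.672


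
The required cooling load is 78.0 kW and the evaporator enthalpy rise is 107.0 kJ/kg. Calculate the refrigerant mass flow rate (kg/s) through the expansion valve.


m_dot = Q / dh
m_dot = 78.0 / 107.0
m_dot = 0.729 kg/s

0.729


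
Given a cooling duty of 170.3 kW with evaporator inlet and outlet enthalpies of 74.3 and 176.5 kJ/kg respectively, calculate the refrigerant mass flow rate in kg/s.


dh = 176.5 - 74.3 = 102.2 kJ/kg
m_dot = Q / dh = 170.3 / 102.2 = 1.6663 kg/s

1.6663


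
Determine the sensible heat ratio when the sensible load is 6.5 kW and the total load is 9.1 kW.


SHR = Q_sensible / Q_total
SHR = 6.5 / 9.1
SHR = 0.714

0.714


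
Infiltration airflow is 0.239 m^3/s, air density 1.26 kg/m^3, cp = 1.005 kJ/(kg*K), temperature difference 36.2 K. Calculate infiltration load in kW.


Q = V_dot * rho * cp * dT
Q = 0.239 * 1.26 * 1.005 * 36.2
Q = 10.956 kW

10.956


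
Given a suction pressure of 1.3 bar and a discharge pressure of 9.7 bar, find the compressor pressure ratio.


PR = P_high / P_low
PR = 9.7 / 1.3
PR = 7.462

7.462


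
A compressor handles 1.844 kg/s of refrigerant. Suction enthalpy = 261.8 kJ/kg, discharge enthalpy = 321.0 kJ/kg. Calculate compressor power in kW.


dh = 321.0 - 261.8 = 59.2 kJ/kg
W = m_dot * dh = 1.844 * 59.2 = 109.16 kW

109.16


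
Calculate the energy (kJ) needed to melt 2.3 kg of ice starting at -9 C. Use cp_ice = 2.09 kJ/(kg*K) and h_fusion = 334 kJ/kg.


Sensible heat = cp * dT = 2.09 * 9 = 18.81 kJ/kg
Total per kg = 18.81 + 334 = 352.81 kJ/kg
Q = m * total = 2.3 * 352.81
Q = 811.5 kJ

811.5


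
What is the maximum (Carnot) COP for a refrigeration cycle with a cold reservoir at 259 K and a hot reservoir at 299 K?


dT = 299 - 259 = 40 K
COP_carnot = T_cold / dT = 259 / 40
COP_carnot = 6.475

6.475


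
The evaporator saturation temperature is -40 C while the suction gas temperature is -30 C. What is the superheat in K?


Superheat = T_suction - T_evap
Superheat = -30 - (-40)
Superheat = 10 K

10


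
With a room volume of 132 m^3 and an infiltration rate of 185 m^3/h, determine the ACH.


ACH = flow / volume
ACH = 185 / 132
ACH = 1.402

1.402


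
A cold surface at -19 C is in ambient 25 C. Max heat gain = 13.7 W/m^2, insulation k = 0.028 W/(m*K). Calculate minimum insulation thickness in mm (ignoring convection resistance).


dT = 25 - (-19) = 44 K
thickness = k * dT / q_max * 1000
thickness = 0.028 * 44 / 13.7 * 1000
thickness = 89.9 mm

89.9


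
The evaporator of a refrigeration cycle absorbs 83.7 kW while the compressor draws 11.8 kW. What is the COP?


COP = Q_evap / W
COP = 83.7 / 11.8
COP = 7.093

7.093


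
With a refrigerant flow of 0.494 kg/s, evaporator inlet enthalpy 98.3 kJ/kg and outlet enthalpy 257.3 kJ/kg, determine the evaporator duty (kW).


dh = 257.3 - 98.3 = 159.0 kJ/kg
Q_evap = m_dot * dh = 0.494 * 159.0
Q_evap = 78.55 kW

78.55


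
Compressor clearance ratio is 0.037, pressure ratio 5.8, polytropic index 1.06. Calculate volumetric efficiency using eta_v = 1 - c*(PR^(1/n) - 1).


PR^(1/n) = 5.8^(1/1.06) = 5.2506744
eta_v = 1 - 0.037 * (5.2506744 - 1)
eta_v = 0.8427

0.8427


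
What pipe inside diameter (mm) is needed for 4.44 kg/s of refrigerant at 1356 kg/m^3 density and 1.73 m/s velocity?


A = m_dot / (rho * v) = 4.44 / (1356 * 1.73) = 0.001892679932 m^2
d = sqrt(4*A/pi) * 1000
d = 49.1 mm

49.1


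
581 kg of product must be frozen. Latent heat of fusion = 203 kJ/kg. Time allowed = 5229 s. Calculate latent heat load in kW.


Q_lat = m * h_fg / t
Q_lat = 581 * 203 / 5229
Q_lat = 22.56 kW

22.56


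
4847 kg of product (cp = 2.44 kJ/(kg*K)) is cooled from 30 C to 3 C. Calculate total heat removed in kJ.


dT = 30 - (3) = 27 K
Q = m * cp * dT = 4847 * 2.44 * 27
Q = 319320 kJ

319320


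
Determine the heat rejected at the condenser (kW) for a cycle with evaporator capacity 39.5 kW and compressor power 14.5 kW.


Q_cond = Q_evap + W
Q_cond = 39.5 + 14.5
Q_cond = 54.0 kW

54.0


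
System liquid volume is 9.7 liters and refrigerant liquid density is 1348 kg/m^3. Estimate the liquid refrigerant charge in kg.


Charge = V * rho / 1000
Charge = 9.7 * 1348 / 1000
Charge = 13.08 kg

13.08


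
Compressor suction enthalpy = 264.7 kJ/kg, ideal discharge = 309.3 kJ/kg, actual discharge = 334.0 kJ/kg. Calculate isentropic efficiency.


dh_ideal = 309.3 - 264.7 = 44.6 kJ/kg
dh_actual = 334.0 - 264.7 = 69.3 kJ/kg
eta_s = dh_ideal / dh_actual = 44.6 / 69.3
eta_s = 0.6436

0.6436


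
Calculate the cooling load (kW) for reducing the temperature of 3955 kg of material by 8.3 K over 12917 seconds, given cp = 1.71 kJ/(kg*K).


Q = m * cp * dT / t
Q = 3955 * 1.71 * 8.3 / 12917
Q = 4.346 kW

4.346


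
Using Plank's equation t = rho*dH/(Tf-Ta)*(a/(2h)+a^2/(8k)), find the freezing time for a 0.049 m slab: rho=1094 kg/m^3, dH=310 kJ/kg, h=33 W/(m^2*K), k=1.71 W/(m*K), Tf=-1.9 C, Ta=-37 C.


dT = -1.9 - (-37) = 35.1 K
term1 = a/(2h) = 0.049/(2*33) = 0.0007424242424
term2 = a^2/(8k) = 0.049^2/(8*1.71) = 0.0001755116959
t = rho*dH*1000/dT * (term1 + term2)
t = 1094*310*1000/35.1 * (0.0007424242424 + 0.0001755116959)
t = 8869 s

8869


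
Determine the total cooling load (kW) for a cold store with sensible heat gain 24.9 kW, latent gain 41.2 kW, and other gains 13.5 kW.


Q_total = Q_s + Q_l + Q_misc
Q_total = 24.9 + 41.2 + 13.5
Q_total = 79.6 kW

79.6


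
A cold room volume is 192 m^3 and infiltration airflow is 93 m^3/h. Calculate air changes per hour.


ACH = flow / volume
ACH = 93 / 192
ACH = 0.484

0.484


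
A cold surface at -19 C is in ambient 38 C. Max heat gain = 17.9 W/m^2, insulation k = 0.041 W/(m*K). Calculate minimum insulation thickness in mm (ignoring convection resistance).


dT = 38 - (-19) = 57 K
thickness = k * dT / q_max * 1000
thickness = 0.041 * 57 / 17.9 * 1000
thickness = 130.6 mm

130.6


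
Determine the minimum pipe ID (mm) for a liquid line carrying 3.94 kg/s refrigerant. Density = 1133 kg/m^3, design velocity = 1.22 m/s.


A = m_dot / (rho * v) = 3.94 / (1133 * 1.22) = 0.00285040441 m^2
d = sqrt(4*A/pi) * 1000
d = 60.2 mm

60.2


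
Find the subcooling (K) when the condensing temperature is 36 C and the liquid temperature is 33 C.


Subcooling = T_cond - T_liquid
Subcooling = 36 - 33
Subcooling = 3 K

3


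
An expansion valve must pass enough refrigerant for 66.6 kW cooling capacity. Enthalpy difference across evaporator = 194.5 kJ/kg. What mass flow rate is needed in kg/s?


m_dot = Q / dh
m_dot = 66.6 / 194.5
m_dot = 0.3424 kg/s

0.3424


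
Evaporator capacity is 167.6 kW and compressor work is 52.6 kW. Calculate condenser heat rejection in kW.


Q_cond = Q_evap + W
Q_cond = 167.6 + 52.6
Q_cond = 220.2 kW

220.2


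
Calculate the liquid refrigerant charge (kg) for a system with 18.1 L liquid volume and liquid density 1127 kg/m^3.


Charge = V * rho / 1000
Charge = 18.1 * 1127 / 1000
Charge = 20.4 kg

20.4


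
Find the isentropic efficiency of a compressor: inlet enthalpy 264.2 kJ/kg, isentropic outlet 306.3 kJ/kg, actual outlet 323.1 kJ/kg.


dh_ideal = 306.3 - 264.2 = 42.1 kJ/kg
dh_actual = 323.1 - 264.2 = 58.9 kJ/kg
eta_s = dh_ideal / dh_actual = 42.1 / 58.9
eta_s = 0.7148

0.7148


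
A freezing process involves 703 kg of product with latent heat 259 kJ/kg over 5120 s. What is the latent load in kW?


Q_lat = m * h_fg / t
Q_lat = 703 * 259 / 5120
Q_lat = 35.56 kW

35.56


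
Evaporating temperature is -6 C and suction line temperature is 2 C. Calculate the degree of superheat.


Superheat = T_suction - T_evap
Superheat = 2 - (-6)
Superheat = 8 K

8


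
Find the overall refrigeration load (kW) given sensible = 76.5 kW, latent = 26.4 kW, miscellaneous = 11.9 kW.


Q_total = Q_s + Q_l + Q_misc
Q_total = 76.5 + 26.4 + 11.9
Q_total = 114.8 kW

114.8


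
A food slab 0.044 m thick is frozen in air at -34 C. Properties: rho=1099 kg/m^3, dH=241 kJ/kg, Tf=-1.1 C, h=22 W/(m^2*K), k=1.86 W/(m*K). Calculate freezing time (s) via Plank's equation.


dT = -1.1 - (-34) = 32.9 K
term1 = a/(2h) = 0.044/(2*22) = 0.001
term2 = a^2/(8k) = 0.044^2/(8*1.86) = 0.0001301075269
t = rho*dH*1000/dT * (term1 + term2)
t = 1099*241*1000/32.9 * (0.001 + 0.0001301075269)
t = 9098 s

9098


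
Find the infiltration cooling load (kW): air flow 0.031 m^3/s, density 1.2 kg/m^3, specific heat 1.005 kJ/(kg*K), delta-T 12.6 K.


Q = V_dot * rho * cp * dT
Q = 0.031 * 1.2 * 1.005 * 12.6
Q = 0.471 kW

0.471


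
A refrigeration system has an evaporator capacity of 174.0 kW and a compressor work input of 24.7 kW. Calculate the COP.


COP = Q_evap / W
COP = 174.0 / 24.7
COP = 7.045

7.045


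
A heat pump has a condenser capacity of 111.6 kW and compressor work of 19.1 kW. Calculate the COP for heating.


COP_hp = Q_cond / W
COP_hp = 111.6 / 19.1
COP_hp = 5.843

5.843


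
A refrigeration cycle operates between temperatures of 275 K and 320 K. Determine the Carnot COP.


dT = 320 - 275 = 45 K
COP_carnot = T_cold / dT = 275 / 45
COP_carnot = 6.111

6.111


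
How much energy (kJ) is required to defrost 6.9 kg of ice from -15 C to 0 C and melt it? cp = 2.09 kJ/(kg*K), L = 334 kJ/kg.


Sensible heat = cp * dT = 2.09 * 15 = 31.35 kJ/kg
Total per kg = 31.35 + 334 = 365.35 kJ/kg
Q = m * total = 6.9 * 365.35
Q = 2520.9 kJ

2520.9


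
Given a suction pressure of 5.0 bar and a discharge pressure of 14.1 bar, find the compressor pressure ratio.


PR = P_high / P_low
PR = 14.1 / 5.0
PR = 2.82

2.82


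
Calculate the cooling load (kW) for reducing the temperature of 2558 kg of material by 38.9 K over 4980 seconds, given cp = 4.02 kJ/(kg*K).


Q = m * cp * dT / t
Q = 2558 * 4.02 * 38.9 / 4980
Q = 80.324 kW

80.324


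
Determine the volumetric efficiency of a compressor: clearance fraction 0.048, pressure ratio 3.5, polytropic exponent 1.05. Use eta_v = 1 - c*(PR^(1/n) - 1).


PR^(1/n) = 3.5^(1/1.05) = 3.29731199
eta_v = 1 - 0.048 * (3.29731199 - 1)
eta_v = 0.8897

0.8897


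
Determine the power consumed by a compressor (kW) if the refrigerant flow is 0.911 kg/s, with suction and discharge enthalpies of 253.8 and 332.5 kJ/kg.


dh = 332.5 - 253.8 = 78.7 kJ/kg
W = m_dot * dh = 0.911 * 78.7 = 71.7 kW

71.7


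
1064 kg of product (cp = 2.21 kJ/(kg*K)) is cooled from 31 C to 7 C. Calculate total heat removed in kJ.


dT = 31 - (7) = 24 K
Q = m * cp * dT = 1064 * 2.21 * 24
Q = 56435 kJ

56435


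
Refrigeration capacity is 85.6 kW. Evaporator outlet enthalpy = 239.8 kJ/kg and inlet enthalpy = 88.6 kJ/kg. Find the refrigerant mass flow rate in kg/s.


dh = 239.8 - 88.6 = 151.2 kJ/kg
m_dot = Q / dh = 85.6 / 151.2 = 0.5661 kg/s

0.5661


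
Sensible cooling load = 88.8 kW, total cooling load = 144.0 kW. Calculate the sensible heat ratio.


SHR = Q_sensible / Q_total
SHR = 88.8 / 144.0
SHR = 0.617

0.617


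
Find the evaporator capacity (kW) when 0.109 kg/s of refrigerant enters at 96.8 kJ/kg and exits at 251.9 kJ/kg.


dh = 251.9 - 96.8 = 155.1 kJ/kg
Q_evap = m_dot * dh = 0.109 * 155.1
Q_evap = 16.91 kW

16.91


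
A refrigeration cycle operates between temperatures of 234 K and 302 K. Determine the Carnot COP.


dT = 302 - 234 = 68 K
COP_carnot = T_cold / dT = 234 / 68
COP_carnot = 3.441

3.441


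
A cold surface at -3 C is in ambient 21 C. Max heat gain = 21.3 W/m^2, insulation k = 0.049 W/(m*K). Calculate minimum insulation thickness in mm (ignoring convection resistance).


dT = 21 - (-3) = 24 K
thickness = k * dT / q_max * 1000
thickness = 0.049 * 24 / 21.3 * 1000
thickness = 55.2 mm

55.2


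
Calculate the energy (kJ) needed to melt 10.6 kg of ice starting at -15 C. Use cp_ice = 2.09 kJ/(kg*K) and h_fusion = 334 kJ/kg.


Sensible heat = cp * dT = 2.09 * 15 = 31.35 kJ/kg
Total per kg = 31.35 + 334 = 365.35 kJ/kg
Q = m * total = 10.6 * 365.35
Q = 3872.7 kJ

3872.7


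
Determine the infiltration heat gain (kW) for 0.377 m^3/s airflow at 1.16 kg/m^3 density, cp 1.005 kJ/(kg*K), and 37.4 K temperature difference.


Q = V_dot * rho * cp * dT
Q = 0.377 * 1.16 * 1.005 * 37.4
Q = 16.438 kW

16.438


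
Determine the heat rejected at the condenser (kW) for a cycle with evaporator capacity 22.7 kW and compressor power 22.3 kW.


Q_cond = Q_evap + W
Q_cond = 22.7 + 22.3
Q_cond = 45.0 kW

45.0


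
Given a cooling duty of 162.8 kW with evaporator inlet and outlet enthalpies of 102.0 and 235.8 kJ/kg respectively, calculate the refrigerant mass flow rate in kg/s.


dh = 235.8 - 102.0 = 133.8 kJ/kg
m_dot = Q / dh = 162.8 / 133.8 = 1.2167 kg/s

1.2167


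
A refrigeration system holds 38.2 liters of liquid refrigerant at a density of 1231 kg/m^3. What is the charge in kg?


Charge = V * rho / 1000
Charge = 38.2 * 1231 / 1000
Charge = 47.02 kg

47.02


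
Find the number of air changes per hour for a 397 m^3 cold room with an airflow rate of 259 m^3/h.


ACH = flow / volume
ACH = 259 / 397
ACH = 0.652

0.652


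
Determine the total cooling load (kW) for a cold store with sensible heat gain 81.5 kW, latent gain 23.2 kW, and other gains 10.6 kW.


Q_total = Q_s + Q_l + Q_misc
Q_total = 81.5 + 23.2 + 10.6
Q_total = 115.3 kW

115.3


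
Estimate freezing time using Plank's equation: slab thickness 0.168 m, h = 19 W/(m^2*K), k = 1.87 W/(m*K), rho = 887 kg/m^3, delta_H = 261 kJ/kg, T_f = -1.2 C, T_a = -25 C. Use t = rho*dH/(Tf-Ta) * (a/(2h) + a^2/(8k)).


dT = -1.2 - (-25) = 23.8 K
term1 = a/(2h) = 0.168/(2*19) = 0.004421052632
term2 = a^2/(8k) = 0.168^2/(8*1.87) = 0.001886631016
t = rho*dH*1000/dT * (term1 + term2)
t = 887*261*1000/23.8 * (0.004421052632 + 0.001886631016)
t = 61356 s

61356


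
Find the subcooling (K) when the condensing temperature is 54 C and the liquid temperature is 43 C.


Subcooling = T_cond - T_liquid
Subcooling = 54 - 43
Subcooling = 11 K

11


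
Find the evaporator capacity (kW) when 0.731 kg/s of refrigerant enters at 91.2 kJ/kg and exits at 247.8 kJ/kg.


dh = 247.8 - 91.2 = 156.6 kJ/kg
Q_evap = m_dot * dh = 0.731 * 156.6
Q_evap = 114.47 kW

114.47


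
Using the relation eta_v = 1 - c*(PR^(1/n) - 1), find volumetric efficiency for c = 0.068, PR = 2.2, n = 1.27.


PR^(1/n) = 2.2^(1/1.27) = 1.86047637
eta_v = 1 - 0.068 * (1.86047637 - 1)
eta_v = 0.9415

0.9415


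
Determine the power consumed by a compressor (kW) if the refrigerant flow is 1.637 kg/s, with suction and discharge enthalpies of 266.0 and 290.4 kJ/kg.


dh = 290.4 - 266.0 = 24.4 kJ/kg
W = m_dot * dh = 1.637 * 24.4 = 39.94 kW

39.94


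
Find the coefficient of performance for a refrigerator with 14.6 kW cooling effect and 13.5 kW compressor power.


COP = Q_evap / W
COP = 14.6 / 13.5
COP = 1.081

1.081


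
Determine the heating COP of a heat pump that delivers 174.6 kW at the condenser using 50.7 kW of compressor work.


COP_hp = Q_cond / W
COP_hp = 174.6 / 50.7
COP_hp = 3.444

3.444


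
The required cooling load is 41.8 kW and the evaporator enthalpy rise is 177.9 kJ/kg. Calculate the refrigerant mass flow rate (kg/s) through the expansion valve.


m_dot = Q / dh
m_dot = 41.8 / 177.9
m_dot = 0.235 kg/s

0.235


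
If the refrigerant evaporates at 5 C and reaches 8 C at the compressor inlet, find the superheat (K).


Superheat = T_suction - T_evap
Superheat = 8 - (5)
Superheat = 3 K

3


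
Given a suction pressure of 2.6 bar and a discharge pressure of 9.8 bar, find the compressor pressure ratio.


PR = P_high / P_low
PR = 9.8 / 2.6
PR = 3.769

3.769
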